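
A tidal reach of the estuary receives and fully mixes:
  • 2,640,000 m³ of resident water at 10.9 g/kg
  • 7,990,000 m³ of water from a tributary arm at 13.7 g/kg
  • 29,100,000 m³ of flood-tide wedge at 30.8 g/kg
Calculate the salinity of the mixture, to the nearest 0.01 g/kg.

26.04 g/kg

Total salt / total volume:
salt = 2,640,000×10.9 + 7,990,000×13.7 + 29,100,000×30.8 = 28,776,000 + 109,463,000 + 896,280,000 = 1,034,519,000
volume = 2,640,000 + 7,990,000 + 29,100,000 = 39,730,000 m³
S = 1,034,519,000 / 39,730,000 = 26.0387 g/kg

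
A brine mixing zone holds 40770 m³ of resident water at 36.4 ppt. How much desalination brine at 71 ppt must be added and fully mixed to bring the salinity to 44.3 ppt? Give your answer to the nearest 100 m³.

12100 m³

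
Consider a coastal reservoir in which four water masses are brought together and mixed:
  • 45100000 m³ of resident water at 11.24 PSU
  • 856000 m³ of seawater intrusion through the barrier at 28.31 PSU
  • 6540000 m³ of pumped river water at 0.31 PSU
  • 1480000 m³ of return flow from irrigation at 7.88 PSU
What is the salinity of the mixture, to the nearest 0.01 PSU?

10.09 PSU

Total salt / total volume:
salt = 45,100,000×11.24 + 856,000×28.31 + 6,540,000×0.31 + 1,480,000×7.88 = 506,924,000 + 24,233,360 + 2,027,400 + 11,662,400 = 544,847,160
volume = 45,100,000 + 856,000 + 6,540,000 + 1,480,000 = 53,976,000 m³
S = 544,847,160 / 53,976,000 = 10.0942 PSU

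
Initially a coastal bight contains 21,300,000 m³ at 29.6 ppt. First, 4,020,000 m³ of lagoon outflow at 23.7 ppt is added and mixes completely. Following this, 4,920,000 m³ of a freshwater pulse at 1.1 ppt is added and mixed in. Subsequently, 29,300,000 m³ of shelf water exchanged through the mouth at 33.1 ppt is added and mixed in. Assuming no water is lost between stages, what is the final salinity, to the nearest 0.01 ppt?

Mass of salt is conserved:
Initial salt = 21,300,000×29.6 = 630,480,000
After stage 1: salt = 630,480,000 + 4,020,000×23.7 = 725,754,000; volume = 25,320,000 m³; S = 28.663 ppt
After stage 2: salt = 725,754,000 + 4,920,000×1.1 = 731,166,000; volume = 30,240,000 m³; S = 24.179 ppt
After stage 3: salt = 731,166,000 + 29,300,000×33.1 = 1,700,996,000; volume = 59,540,000 m³
S = 1,700,996,000 / 59,540,000 = 28.569 ppt

28.57 ppt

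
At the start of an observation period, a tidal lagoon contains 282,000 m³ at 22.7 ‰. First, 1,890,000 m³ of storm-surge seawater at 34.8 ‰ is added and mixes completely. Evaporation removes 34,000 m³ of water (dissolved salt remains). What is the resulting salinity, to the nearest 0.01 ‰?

33.76 ‰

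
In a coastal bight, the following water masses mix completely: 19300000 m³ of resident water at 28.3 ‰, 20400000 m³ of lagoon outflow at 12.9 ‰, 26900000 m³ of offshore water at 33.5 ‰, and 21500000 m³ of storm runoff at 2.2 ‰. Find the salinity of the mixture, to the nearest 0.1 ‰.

Weighted by volume,
salt = 19,300,000×28.3 + 20,400,000×12.9 + 26,900,000×33.5 + 21,500,000×2.2 = 546,190,000 + 263,160,000 + 901,150,000 + 47,300,000 = 1,757,800,000
volume = 19,300,000 + 20,400,000 + 26,900,000 + 21,500,000 = 88,100,000 m³
S = 1,757,800,000 / 88,100,000 = 19.952 ‰

20.0 ‰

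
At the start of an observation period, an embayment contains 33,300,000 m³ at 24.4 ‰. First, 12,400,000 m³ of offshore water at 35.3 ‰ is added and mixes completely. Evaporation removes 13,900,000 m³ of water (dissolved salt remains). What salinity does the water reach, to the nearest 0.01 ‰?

After mixing: salt = 33,300,000×24.4 + 12,400,000×35.3 = 1,250,240,000; volume = 45,700,000 m³
After evaporation: salt unchanged = 1,250,240,000; volume = 45,700,000 − 13,900,000 = 31,800,000 m³
S = 1,250,240,000 / 31,800,000 = 39.3157 ‰

39.32 ‰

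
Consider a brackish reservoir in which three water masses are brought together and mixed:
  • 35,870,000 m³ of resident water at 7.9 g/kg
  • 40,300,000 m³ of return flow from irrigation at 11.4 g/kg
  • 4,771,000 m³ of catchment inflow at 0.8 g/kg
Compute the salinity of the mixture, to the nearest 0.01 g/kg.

9.22 g/kg

By conservation of dissolved salt,
salt = 35,870,000×7.9 + 40,300,000×11.4 + 4,771,000×0.8 = 283,373,000 + 459,420,000 + 3,816,800 = 746,609,800
volume = 35,870,000 + 40,300,000 + 4,771,000 = 80,941,000 m³
S = 746,609,800 / 80,941,000 = 9.2241 g/kg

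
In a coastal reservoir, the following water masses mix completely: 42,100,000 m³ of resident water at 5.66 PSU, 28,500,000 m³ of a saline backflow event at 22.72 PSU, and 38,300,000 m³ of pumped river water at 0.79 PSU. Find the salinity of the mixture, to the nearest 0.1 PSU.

Weighted by volume,
salt = 42,100,000×5.66 + 28,500,000×22.72 + 38,300,000×0.79 = 238,286,000 + 647,520,000 + 30,257,000 = 916,063,000
volume = 42,100,000 + 28,500,000 + 38,300,000 = 108,900,000 m³
S = 916,063,000 / 108,900,000 = 8.412 PSU

8.4 PSU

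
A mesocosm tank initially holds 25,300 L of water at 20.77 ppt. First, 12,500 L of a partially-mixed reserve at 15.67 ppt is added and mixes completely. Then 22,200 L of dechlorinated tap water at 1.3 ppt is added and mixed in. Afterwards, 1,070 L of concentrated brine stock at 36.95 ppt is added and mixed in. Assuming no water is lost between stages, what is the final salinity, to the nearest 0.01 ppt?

12.93 ppt

Total salt / total volume:
Initial salt = 25,300×20.77 = 525,481
After stage 1: salt = 525,481 + 12,500×15.67 = 721,356; volume = 37,800 L; S = 19.083 ppt
After stage 2: salt = 721,356 + 22,200×1.3 = 750,216; volume = 60,000 L; S = 12.504 ppt
After stage 3: salt = 750,216 + 1,070×36.95 = 789,752.5; volume = 61,070 L
S = 789,752.5 / 61,070 = 12.9319 ppt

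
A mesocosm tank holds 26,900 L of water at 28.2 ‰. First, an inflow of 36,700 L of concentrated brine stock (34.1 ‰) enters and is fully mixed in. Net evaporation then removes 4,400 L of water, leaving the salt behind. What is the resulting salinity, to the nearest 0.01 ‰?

After mixing: salt = 26,900×28.2 + 36,700×34.1 = 2,010,050; volume = 63,600 L
After evaporation: salt unchanged = 2,010,050; volume = 63,600 − 4,400 = 59,200 L
S = 2,010,050 / 59,200 = 33.9535 ‰

33.95 ‰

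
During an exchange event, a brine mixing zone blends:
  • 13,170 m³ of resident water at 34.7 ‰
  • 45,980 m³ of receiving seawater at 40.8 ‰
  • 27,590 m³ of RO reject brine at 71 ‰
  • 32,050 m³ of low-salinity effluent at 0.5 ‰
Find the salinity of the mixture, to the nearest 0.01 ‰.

36.26 ‰

Total salt / total volume:
salt = 13,170×34.7 + 45,980×40.8 + 27,590×71 + 32,050×0.5 = 456,999 + 1,875,984 + 1,958,890 + 16,025 = 4,307,898
volume = 13,170 + 45,980 + 27,590 + 32,050 = 118,790 m³
S = 4,307,898 / 118,790 = 36.2648 ‰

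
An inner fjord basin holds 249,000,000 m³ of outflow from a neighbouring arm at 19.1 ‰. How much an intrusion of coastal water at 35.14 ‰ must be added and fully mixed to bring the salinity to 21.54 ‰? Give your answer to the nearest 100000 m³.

44700000 m³

Salt balance: 249,000,000×19.1 + V×35.14 = (249,000,000+V)×21.54
4,755,900,000 + 35.14V = 5,363,460,000 + 21.54V
607,560,000 = 13.6V
V = 44,673,529.41 m³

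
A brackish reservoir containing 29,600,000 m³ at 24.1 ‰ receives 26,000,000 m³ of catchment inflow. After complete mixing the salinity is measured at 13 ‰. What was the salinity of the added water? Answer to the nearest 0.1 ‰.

Salt balance: 29,600,000×24.1 + 26,000,000×S = 55,600,000×13
713,360,000 + 26,000,000·S = 722,800,000
S = (722,800,000 − 713,360,000) / 26,000,000 = 0.3631 ‰

0.4 ‰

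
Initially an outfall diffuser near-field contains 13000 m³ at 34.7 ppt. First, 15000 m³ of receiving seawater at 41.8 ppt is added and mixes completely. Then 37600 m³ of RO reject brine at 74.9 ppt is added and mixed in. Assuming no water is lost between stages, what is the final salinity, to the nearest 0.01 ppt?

59.36 ppt

Mass of salt is conserved:
Initial salt = 13,000×34.7 = 451,100
After stage 1: salt = 451,100 + 15,000×41.8 = 1,078,100; volume = 28,000 m³; S = 38.504 ppt
After stage 2: salt = 1,078,100 + 37,600×74.9 = 3,894,340; volume = 65,600 m³
S = 3,894,340 / 65,600 = 59.3649 ppt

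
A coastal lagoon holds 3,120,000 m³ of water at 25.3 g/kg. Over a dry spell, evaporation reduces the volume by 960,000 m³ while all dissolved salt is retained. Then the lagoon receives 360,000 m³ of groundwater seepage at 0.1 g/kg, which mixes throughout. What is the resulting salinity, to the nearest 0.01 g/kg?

31.34 g/kg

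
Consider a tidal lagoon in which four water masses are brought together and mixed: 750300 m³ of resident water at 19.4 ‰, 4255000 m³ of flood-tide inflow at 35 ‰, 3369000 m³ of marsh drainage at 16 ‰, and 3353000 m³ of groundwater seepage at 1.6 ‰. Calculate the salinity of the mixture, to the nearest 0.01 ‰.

18.99 ‰

Weighted by volume,
salt = 750,300×19.4 + 4,255,000×35 + 3,369,000×16 + 3,353,000×1.6 = 14,555,820 + 148,925,000 + 53,904,000 + 5,364,800 = 222,749,620
volume = 750,300 + 4,255,000 + 3,369,000 + 3,353,000 = 11,727,300 m³
S = 222,749,620 / 11,727,300 = 18.9941 ‰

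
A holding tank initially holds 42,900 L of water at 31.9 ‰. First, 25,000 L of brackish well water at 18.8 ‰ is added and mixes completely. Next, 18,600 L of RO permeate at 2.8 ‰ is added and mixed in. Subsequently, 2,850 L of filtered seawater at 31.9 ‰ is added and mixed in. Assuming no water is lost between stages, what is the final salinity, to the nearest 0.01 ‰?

Mass of salt is conserved:
Initial salt = 42,900×31.9 = 1,368,510
After stage 1: salt = 1,368,510 + 25,000×18.8 = 1,838,510; volume = 67,900 L; S = 27.077 ‰
After stage 2: salt = 1,838,510 + 18,600×2.8 = 1,890,590; volume = 86,500 L; S = 21.857 ‰
After stage 3: salt = 1,890,590 + 2,850×31.9 = 1,981,505; volume = 89,350 L
S = 1,981,505 / 89,350 = 22.1769 ‰

22.18 ‰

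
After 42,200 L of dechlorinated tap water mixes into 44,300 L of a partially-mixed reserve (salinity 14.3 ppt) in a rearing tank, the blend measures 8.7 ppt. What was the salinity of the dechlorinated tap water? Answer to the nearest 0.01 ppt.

2.82 ppt

Salt balance: 44,300×14.3 + 42,200×S = 86,500×8.7
633,490 + 42,200·S = 752,550
S = (752,550 − 633,490) / 42,200 = 2.8213 ppt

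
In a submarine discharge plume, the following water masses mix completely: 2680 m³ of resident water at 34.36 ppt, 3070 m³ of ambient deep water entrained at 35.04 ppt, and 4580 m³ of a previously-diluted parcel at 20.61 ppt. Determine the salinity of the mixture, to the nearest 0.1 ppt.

Mass of salt is conserved:
salt = 2,680×34.36 + 3,070×35.04 + 4,580×20.61 = 92,084.8 + 107,572.8 + 94,393.8 = 294,051.4
volume = 2,680 + 3,070 + 4,580 = 10,330 m³
S = 294,051.4 / 10,330 = 28.466 ppt

28.5 ppt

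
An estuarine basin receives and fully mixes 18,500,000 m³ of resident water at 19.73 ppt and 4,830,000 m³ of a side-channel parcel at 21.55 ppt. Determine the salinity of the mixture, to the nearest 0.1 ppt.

Mass of salt is conserved:
salt = 18,500,000×19.73 + 4,830,000×21.55 = 365,005,000 + 104,086,500 = 469,091,500
volume = 18,500,000 + 4,830,000 = 23,330,000 m³
S = 469,091,500 / 23,330,000 = 20.107 ppt

20.1 ppt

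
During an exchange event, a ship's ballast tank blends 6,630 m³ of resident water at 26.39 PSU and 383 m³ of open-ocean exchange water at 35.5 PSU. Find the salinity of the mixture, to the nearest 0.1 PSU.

26.9 PSU

Conserving salt mass:
salt = 6,630×26.39 + 383×35.5 = 174,965.7 + 13,596.5 = 188,562.2
volume = 6,630 + 383 = 7,013 m³
S = 188,562.2 / 7,013 = 26.888 PSU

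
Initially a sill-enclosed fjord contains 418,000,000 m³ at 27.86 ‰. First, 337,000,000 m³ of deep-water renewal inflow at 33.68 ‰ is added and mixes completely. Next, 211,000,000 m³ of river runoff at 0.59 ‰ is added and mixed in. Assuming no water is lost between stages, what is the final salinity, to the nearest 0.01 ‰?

23.93 ‰

By conservation of dissolved salt,
Initial salt = 418,000,000×27.86 = 11,645,480,000
After stage 1: salt = 11,645,480,000 + 337,000,000×33.68 = 22,995,640,000; volume = 755,000,000 m³; S = 30.458 ‰
After stage 2: salt = 22,995,640,000 + 211,000,000×0.59 = 23,120,130,000; volume = 966,000,000 m³
S = 23,120,130,000 / 966,000,000 = 23.9339 ‰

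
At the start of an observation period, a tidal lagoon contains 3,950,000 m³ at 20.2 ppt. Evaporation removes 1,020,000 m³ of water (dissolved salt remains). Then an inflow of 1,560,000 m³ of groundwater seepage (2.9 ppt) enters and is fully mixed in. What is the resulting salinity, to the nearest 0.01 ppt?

18.78 ppt

After evaporation: salt = 3,950,000×20.2 = 79,790,000; volume = 3,950,000 − 1,020,000 = 2,930,000 m³
After mixing: salt = 79,790,000 + 1,560,000×2.9 = 84,314,000; volume = 2,930,000 + 1,560,000 = 4,490,000 m³
S = 84,314,000 / 4,490,000 = 18.7782 ppt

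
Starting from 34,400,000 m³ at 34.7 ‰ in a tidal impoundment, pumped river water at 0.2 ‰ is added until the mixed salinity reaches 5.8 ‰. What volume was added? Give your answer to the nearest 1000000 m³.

Salt balance: 34,400,000×34.7 + V×0.2 = (34,400,000+V)×5.8
1,193,680,000 + 0.2V = 199,520,000 + 5.8V
994,160,000 = 5.6V
V = 177,528,571.43 m³

178000000 m³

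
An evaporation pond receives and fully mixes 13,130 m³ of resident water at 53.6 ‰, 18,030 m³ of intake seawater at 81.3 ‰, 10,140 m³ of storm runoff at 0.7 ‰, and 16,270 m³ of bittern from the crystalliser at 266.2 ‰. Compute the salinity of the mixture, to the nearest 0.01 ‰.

Mass of salt is conserved:
salt = 13,130×53.6 + 18,030×81.3 + 10,140×0.7 + 16,270×266.2 = 703,768 + 1,465,839 + 7,098 + 4,331,074 = 6,507,779
volume = 13,130 + 18,030 + 10,140 + 16,270 = 57,570 m³
S = 6,507,779 / 57,570 = 113.0411 ‰

113.04 ‰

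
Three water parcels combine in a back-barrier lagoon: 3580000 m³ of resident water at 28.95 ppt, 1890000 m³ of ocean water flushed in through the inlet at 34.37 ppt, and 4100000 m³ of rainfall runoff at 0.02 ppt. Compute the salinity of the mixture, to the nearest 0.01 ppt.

17.63 ppt

Total salt / total volume:
salt = 3,580,000×28.95 + 1,890,000×34.37 + 4,100,000×0.02 = 103,641,000 + 64,959,300 + 82,000 = 168,682,300
volume = 3,580,000 + 1,890,000 + 4,100,000 = 9,570,000 m³
S = 168,682,300 / 9,570,000 = 17.6262 ppt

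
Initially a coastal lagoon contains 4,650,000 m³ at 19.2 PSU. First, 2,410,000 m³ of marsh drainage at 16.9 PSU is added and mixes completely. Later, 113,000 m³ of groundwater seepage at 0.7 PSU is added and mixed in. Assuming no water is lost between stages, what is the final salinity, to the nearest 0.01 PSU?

18.14 PSU

Salt balance:
Initial salt = 4,650,000×19.2 = 89,280,000
After stage 1: salt = 89,280,000 + 2,410,000×16.9 = 130,009,000; volume = 7,060,000 m³; S = 18.415 PSU
After stage 2: salt = 130,009,000 + 113,000×0.7 = 130,088,100; volume = 7,173,000 m³
S = 130,088,100 / 7,173,000 = 18.1358 PSU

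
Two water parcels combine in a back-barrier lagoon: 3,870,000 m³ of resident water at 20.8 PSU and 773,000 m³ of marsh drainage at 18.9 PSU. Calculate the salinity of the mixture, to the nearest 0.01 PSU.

Total salt / total volume:
salt = 3,870,000×20.8 + 773,000×18.9 = 80,496,000 + 14,609,700 = 95,105,700
volume = 3,870,000 + 773,000 = 4,643,000 m³
S = 95,105,700 / 4,643,000 = 20.4837 PSU

20.48 PSU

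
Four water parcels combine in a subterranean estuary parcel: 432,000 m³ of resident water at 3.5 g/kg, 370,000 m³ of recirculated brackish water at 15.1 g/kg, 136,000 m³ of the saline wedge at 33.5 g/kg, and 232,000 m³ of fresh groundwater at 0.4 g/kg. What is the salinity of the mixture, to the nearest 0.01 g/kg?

Mass of salt is conserved:
salt = 432,000×3.5 + 370,000×15.1 + 136,000×33.5 + 232,000×0.4 = 1,512,000 + 5,587,000 + 4,556,000 + 92,800 = 11,747,800
volume = 432,000 + 370,000 + 136,000 + 232,000 = 1,170,000 m³
S = 11,747,800 / 1,170,000 = 10.0409 g/kg

10.04 g/kg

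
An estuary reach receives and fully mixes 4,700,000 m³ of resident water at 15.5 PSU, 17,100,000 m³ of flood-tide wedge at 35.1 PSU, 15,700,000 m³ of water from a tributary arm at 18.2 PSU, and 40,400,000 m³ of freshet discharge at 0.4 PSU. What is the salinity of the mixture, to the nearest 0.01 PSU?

Salt balance:
salt = 4,700,000×15.5 + 17,100,000×35.1 + 15,700,000×18.2 + 40,400,000×0.4 = 72,850,000 + 600,210,000 + 285,740,000 + 16,160,000 = 974,960,000
volume = 4,700,000 + 17,100,000 + 15,700,000 + 40,400,000 = 77,900,000 m³
S = 974,960,000 / 77,900,000 = 12.5155 PSU

12.52 PSU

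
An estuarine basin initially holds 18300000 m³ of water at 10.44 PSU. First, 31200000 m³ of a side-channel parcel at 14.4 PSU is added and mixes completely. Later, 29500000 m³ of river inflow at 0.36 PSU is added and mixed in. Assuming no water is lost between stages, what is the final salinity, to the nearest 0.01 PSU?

8.24 PSU

Total salt / total volume:
Initial salt = 18,300,000×10.44 = 191,052,000
After stage 1: salt = 191,052,000 + 31,200,000×14.4 = 640,332,000; volume = 49,500,000 m³; S = 12.936 PSU
After stage 2: salt = 640,332,000 + 29,500,000×0.36 = 650,952,000; volume = 79,000,000 m³
S = 650,952,000 / 79,000,000 = 8.2399 PSU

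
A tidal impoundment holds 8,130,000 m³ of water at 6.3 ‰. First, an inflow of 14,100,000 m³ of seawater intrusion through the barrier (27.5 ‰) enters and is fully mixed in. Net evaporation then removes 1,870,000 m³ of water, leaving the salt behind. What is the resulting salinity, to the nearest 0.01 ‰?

After mixing: salt = 8,130,000×6.3 + 14,100,000×27.5 = 438,969,000; volume = 22,230,000 m³
After evaporation: salt unchanged = 438,969,000; volume = 22,230,000 − 1,870,000 = 20,360,000 m³
S = 438,969,000 / 20,360,000 = 21.5604 ‰

21.56 ‰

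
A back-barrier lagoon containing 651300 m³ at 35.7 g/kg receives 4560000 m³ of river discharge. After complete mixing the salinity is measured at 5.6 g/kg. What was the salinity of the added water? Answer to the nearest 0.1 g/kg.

Salt balance: 651,300×35.7 + 4,560,000×S = 5,211,300×5.6
23,251,410 + 4,560,000·S = 29,183,280
S = (29,183,280 − 23,251,410) / 4,560,000 = 1.3008 g/kg

1.3 g/kg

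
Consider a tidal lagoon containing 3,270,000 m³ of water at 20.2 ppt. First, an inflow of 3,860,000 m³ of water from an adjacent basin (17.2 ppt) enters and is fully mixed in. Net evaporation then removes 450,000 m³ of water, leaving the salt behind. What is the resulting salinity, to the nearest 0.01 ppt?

19.83 ppt

After mixing: salt = 3,270,000×20.2 + 3,860,000×17.2 = 132,446,000; volume = 7,130,000 m³
After evaporation: salt unchanged = 132,446,000; volume = 7,130,000 − 450,000 = 6,680,000 m³
S = 132,446,000 / 6,680,000 = 19.8272 ppt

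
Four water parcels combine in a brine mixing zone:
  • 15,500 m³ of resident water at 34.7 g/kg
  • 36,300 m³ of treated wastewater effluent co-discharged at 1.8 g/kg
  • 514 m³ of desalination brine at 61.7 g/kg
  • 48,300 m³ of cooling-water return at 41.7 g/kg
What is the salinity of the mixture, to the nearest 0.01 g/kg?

Conserving salt mass:
salt = 15,500×34.7 + 36,300×1.8 + 514×61.7 + 48,300×41.7 = 537,850 + 65,340 + 31,713.8 + 2,014,110 = 2,649,013.8
volume = 15,500 + 36,300 + 514 + 48,300 = 100,614 m³
S = 2,649,013.8 / 100,614 = 26.3285 g/kg

26.33 g/kg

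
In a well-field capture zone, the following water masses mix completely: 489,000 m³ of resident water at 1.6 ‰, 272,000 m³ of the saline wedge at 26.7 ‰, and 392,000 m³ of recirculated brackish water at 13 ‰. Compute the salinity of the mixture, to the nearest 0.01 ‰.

11.40 ‰

Mass of salt is conserved:
salt = 489,000×1.6 + 272,000×26.7 + 392,000×13 = 782,400 + 7,262,400 + 5,096,000 = 13,140,800
volume = 489,000 + 272,000 + 392,000 = 1,153,000 m³
S = 13,140,800 / 1,153,000 = 11.3971 ‰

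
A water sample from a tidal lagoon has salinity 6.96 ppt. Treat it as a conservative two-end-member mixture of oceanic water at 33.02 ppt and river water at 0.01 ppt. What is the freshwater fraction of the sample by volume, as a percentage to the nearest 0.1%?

Let f be the freshwater fraction. Salt balance per unit volume:
f×0.01 + (1−f)×33.02 = 6.96
f = (33.02 − 6.96) / (33.02 − 0.01) = 26.06/33.01 = 0.7895

78.9%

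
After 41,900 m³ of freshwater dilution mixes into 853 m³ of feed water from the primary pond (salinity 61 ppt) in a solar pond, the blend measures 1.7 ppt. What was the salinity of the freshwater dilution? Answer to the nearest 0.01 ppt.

0.49 ppt

Salt balance: 853×61 + 41,900×S = 42,753×1.7
52,033 + 41,900·S = 72,680.1
S = (72,680.1 − 52,033) / 41,900 = 0.4928 ppt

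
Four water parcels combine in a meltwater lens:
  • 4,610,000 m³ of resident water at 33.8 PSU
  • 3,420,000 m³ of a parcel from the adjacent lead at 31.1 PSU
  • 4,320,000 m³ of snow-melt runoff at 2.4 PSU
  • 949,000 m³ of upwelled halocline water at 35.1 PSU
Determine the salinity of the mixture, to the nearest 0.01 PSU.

23.00 PSU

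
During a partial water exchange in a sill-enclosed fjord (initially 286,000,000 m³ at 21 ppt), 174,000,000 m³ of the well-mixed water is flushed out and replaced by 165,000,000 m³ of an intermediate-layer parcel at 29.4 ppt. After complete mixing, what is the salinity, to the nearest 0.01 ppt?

26.00 ppt

Remaining after removal: 112,000,000 m³ at 21 ppt (salt = 2,352,000,000)
After addition: salt = 2,352,000,000 + 165,000,000×29.4 = 7,203,000,000; volume = 277,000,000 m³
S = 7,203,000,000 / 277,000,000 = 26.0036 ppt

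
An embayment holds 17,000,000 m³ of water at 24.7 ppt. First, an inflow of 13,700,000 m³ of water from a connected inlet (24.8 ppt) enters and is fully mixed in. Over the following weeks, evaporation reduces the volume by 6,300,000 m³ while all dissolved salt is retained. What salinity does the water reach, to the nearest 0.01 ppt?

31.13 ppt

After mixing: salt = 17,000,000×24.7 + 13,700,000×24.8 = 759,660,000; volume = 30,700,000 m³
After evaporation: salt unchanged = 759,660,000; volume = 30,700,000 − 6,300,000 = 24,400,000 m³
S = 759,660,000 / 24,400,000 = 31.1336 ppt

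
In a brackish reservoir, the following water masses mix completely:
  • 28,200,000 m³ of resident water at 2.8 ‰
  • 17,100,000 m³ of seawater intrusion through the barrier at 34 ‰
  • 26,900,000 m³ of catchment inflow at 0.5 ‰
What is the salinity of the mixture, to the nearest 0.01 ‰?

9.33 ‰

Total salt / total volume:
salt = 28,200,000×2.8 + 17,100,000×34 + 26,900,000×0.5 = 78,960,000 + 581,400,000 + 13,450,000 = 673,810,000
volume = 28,200,000 + 17,100,000 + 26,900,000 = 72,200,000 m³
S = 673,810,000 / 72,200,000 = 9.3325 ‰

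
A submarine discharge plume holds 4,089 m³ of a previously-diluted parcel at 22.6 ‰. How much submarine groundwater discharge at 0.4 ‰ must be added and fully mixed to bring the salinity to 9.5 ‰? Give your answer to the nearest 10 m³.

5890 m³

Salt balance: 4,089×22.6 + V×0.4 = (4,089+V)×9.5
92,411.4 + 0.4V = 38,845.5 + 9.5V
53,565.9 = 9.1V
V = 5,886.36 m³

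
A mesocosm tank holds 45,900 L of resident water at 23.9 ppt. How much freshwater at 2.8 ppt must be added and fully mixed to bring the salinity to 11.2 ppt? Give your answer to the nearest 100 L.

69400 L

Salt balance: 45,900×23.9 + V×2.8 = (45,900+V)×11.2
1,097,010 + 2.8V = 514,080 + 11.2V
582,930 = 8.4V
V = 69,396.43 L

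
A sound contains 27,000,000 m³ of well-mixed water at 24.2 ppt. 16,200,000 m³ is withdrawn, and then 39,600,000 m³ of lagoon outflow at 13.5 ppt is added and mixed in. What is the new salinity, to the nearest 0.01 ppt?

Remaining after removal: 10,800,000 m³ at 24.2 ppt (salt = 261,360,000)
After addition: salt = 261,360,000 + 39,600,000×13.5 = 795,960,000; volume = 50,400,000 m³
S = 795,960,000 / 50,400,000 = 15.7929 ppt

15.79 ppt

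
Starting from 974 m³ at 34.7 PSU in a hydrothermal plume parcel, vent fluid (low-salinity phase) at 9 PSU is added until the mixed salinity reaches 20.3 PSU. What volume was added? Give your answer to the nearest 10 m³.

1240 m³

Salt balance: 974×34.7 + V×9 = (974+V)×20.3
33,797.8 + 9V = 19,772.2 + 20.3V
14,025.6 = 11.3V
V = 1,241.2 m³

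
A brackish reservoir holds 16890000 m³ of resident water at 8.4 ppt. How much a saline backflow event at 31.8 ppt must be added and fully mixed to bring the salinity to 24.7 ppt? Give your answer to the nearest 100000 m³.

Salt balance: 16,890,000×8.4 + V×31.8 = (16,890,000+V)×24.7
141,876,000 + 31.8V = 417,183,000 + 24.7V
275,307,000 = 7.1V
V = 38,775,633.8 m³

38800000 m³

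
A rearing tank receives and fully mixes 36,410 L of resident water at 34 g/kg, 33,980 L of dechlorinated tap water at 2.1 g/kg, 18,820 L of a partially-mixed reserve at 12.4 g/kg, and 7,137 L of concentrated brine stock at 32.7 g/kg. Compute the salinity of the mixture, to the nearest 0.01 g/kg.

18.43 g/kg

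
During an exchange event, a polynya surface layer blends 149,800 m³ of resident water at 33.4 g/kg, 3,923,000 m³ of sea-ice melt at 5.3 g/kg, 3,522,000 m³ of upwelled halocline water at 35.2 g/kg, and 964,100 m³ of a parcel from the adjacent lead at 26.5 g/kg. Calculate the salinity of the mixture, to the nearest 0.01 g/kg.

Mass of salt is conserved:
salt = 149,800×33.4 + 3,923,000×5.3 + 3,522,000×35.2 + 964,100×26.5 = 5,003,320 + 20,791,900 + 123,974,400 + 25,548,650 = 175,318,270
volume = 149,800 + 3,923,000 + 3,522,000 + 964,100 = 8,558,900 m³
S = 175,318,270 / 8,558,900 = 20.4837 g/kg

20.48 g/kg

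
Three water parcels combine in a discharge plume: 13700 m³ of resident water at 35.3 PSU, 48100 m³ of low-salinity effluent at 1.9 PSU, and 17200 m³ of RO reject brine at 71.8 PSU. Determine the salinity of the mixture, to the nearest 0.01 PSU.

Mass of salt is conserved:
salt = 13,700×35.3 + 48,100×1.9 + 17,200×71.8 = 483,610 + 91,390 + 1,234,960 = 1,809,960
volume = 13,700 + 48,100 + 17,200 = 79,000 m³
S = 1,809,960 / 79,000 = 22.9109 PSU

22.91 PSU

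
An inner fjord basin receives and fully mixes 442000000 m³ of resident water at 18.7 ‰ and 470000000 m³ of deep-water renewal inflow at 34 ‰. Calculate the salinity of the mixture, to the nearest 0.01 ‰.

26.58 ‰

Salt balance:
salt = 442,000,000×18.7 + 470,000,000×34 = 8,265,400,000 + 15,980,000,000 = 24,245,400,000
volume = 442,000,000 + 470,000,000 = 912,000,000 m³
S = 24,245,400,000 / 912,000,000 = 26.5849 ‰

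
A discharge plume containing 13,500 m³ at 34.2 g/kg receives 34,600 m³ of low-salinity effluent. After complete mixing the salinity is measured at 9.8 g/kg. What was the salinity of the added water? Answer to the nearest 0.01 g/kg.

Salt balance: 13,500×34.2 + 34,600×S = 48,100×9.8
461,700 + 34,600·S = 471,380
S = (471,380 − 461,700) / 34,600 = 0.2798 g/kg

0.28 g/kg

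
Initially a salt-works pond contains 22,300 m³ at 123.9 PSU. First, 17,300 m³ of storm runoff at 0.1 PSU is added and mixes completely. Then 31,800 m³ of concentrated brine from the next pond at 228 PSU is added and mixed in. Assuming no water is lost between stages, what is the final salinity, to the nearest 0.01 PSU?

Mass of salt is conserved:
Initial salt = 22,300×123.9 = 2,762,970
After stage 1: salt = 2,762,970 + 17,300×0.1 = 2,764,700; volume = 39,600 m³; S = 69.816 PSU
After stage 2: salt = 2,764,700 + 31,800×228 = 10,015,100; volume = 71,400 m³
S = 10,015,100 / 71,400 = 140.2675 PSU

140.27 PSU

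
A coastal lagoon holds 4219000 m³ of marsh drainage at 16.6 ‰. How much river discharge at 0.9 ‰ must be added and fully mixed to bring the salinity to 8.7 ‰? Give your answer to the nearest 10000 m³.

Salt balance: 4,219,000×16.6 + V×0.9 = (4,219,000+V)×8.7
70,035,400 + 0.9V = 36,705,300 + 8.7V
33,330,100 = 7.8V
V = 4,273,089.74 m³

4270000 m³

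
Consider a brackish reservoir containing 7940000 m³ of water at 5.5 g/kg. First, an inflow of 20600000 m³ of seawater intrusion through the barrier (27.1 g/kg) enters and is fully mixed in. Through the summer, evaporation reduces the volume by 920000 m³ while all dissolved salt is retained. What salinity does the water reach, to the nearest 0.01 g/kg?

21.79 g/kg

After mixing: salt = 7,940,000×5.5 + 20,600,000×27.1 = 601,930,000; volume = 28,540,000 m³
After evaporation: salt unchanged = 601,930,000; volume = 28,540,000 − 920,000 = 27,620,000 m³
S = 601,930,000 / 27,620,000 = 21.7933 g/kg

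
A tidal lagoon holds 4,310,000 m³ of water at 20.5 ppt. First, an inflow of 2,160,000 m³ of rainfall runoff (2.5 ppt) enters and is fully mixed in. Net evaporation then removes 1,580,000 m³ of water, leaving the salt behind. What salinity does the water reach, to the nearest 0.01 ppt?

After mixing: salt = 4,310,000×20.5 + 2,160,000×2.5 = 93,755,000; volume = 6,470,000 m³
After evaporation: salt unchanged = 93,755,000; volume = 6,470,000 − 1,580,000 = 4,890,000 m³
S = 93,755,000 / 4,890,000 = 19.1728 ppt

19.17 ppt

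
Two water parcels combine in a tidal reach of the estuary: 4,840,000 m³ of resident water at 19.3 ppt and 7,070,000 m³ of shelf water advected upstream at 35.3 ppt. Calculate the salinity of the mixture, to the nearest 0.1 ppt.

Total salt / total volume:
salt = 4,840,000×19.3 + 7,070,000×35.3 = 93,412,000 + 249,571,000 = 342,983,000
volume = 4,840,000 + 7,070,000 = 11,910,000 m³
S = 342,983,000 / 11,910,000 = 28.798 ppt

28.8 ppt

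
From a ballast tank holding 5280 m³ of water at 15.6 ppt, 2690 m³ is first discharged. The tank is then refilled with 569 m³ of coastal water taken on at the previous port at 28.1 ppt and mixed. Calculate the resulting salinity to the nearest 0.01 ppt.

17.85 ppt

Remaining after removal: 2,590 m³ at 15.6 ppt (salt = 40,404)
After addition: salt = 40,404 + 569×28.1 = 56,392.9; volume = 3,159 m³
S = 56,392.9 / 3,159 = 17.8515 ppt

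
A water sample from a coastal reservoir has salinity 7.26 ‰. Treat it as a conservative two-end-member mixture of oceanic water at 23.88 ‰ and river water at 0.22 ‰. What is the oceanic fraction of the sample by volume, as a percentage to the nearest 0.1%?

29.8%

Let g be the oceanic fraction. Salt balance per unit volume:
g×23.88 + (1−g)×0.22 = 7.26
g = (7.26 − 0.22) / (23.88 − 0.22) = 7.04/23.66 = 0.2975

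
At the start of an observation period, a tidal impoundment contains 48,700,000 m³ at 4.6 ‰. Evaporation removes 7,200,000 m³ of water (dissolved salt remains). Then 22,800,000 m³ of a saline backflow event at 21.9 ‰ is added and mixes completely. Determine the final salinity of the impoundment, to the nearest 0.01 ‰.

After evaporation: salt = 48,700,000×4.6 = 224,020,000; volume = 48,700,000 − 7,200,000 = 41,500,000 m³
After mixing: salt = 224,020,000 + 22,800,000×21.9 = 723,340,000; volume = 41,500,000 + 22,800,000 = 64,300,000 m³
S = 723,340,000 / 64,300,000 = 11.2495 ‰

11.25 ‰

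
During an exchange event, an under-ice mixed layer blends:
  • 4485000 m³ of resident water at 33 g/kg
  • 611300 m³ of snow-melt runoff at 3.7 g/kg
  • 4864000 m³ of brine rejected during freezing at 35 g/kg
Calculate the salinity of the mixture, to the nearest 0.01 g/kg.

32.18 g/kg

Conserving salt mass:
salt = 4,485,000×33 + 611,300×3.7 + 4,864,000×35 = 148,005,000 + 2,261,810 + 170,240,000 = 320,506,810
volume = 4,485,000 + 611,300 + 4,864,000 = 9,960,300 m³
S = 320,506,810 / 9,960,300 = 32.1784 g/kg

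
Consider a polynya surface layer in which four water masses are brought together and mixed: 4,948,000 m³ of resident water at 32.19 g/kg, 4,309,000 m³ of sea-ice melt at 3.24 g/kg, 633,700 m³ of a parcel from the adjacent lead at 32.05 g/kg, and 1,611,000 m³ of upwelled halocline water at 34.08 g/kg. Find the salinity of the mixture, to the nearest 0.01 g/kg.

21.60 g/kg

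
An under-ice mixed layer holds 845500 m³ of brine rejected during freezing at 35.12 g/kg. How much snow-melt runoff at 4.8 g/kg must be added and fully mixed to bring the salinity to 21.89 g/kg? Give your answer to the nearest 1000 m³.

655000 m³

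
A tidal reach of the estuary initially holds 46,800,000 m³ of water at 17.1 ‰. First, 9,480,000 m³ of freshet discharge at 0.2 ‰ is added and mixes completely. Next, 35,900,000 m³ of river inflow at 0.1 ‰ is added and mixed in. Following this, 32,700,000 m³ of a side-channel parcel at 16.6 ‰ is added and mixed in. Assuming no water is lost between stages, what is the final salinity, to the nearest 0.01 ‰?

10.80 ‰

Weighted by volume,
Initial salt = 46,800,000×17.1 = 800,280,000
After stage 1: salt = 800,280,000 + 9,480,000×0.2 = 802,176,000; volume = 56,280,000 m³; S = 14.253 ‰
After stage 2: salt = 802,176,000 + 35,900,000×0.1 = 805,766,000; volume = 92,180,000 m³; S = 8.741 ‰
After stage 3: salt = 805,766,000 + 32,700,000×16.6 = 1,348,586,000; volume = 124,880,000 m³
S = 1,348,586,000 / 124,880,000 = 10.7991 ‰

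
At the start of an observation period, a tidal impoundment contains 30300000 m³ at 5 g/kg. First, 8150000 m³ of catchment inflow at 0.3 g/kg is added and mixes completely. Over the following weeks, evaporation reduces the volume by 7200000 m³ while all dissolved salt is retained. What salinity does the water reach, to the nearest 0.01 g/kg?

4.93 g/kg

After mixing: salt = 30,300,000×5 + 8,150,000×0.3 = 153,945,000; volume = 38,450,000 m³
After evaporation: salt unchanged = 153,945,000; volume = 38,450,000 − 7,200,000 = 31,250,000 m³
S = 153,945,000 / 31,250,000 = 4.9262 g/kg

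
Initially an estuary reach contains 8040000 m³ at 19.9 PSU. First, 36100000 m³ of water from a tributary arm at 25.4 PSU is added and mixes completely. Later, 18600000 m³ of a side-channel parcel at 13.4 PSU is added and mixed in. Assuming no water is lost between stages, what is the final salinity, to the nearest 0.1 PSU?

21.1 PSU

Total salt / total volume:
Initial salt = 8,040,000×19.9 = 159,996,000
After stage 1: salt = 159,996,000 + 36,100,000×25.4 = 1,076,936,000; volume = 44,140,000 m³; S = 24.398 PSU
After stage 2: salt = 1,076,936,000 + 18,600,000×13.4 = 1,326,176,000; volume = 62,740,000 m³
S = 1,326,176,000 / 62,740,000 = 21.1376 PSU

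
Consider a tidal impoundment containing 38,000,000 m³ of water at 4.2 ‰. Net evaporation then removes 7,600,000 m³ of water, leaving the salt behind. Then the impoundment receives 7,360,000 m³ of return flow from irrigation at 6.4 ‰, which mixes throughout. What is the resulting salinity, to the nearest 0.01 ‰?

5.47 ‰

After evaporation: salt = 38,000,000×4.2 = 159,600,000; volume = 38,000,000 − 7,600,000 = 30,400,000 m³
After mixing: salt = 159,600,000 + 7,360,000×6.4 = 206,704,000; volume = 30,400,000 + 7,360,000 = 37,760,000 m³
S = 206,704,000 / 37,760,000 = 5.4742 ‰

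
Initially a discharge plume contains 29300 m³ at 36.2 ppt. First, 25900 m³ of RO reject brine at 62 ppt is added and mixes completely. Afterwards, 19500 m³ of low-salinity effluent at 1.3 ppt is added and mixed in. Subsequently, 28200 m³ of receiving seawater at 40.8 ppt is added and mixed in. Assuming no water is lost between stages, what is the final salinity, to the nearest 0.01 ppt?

37.34 ppt

Salt balance:
Initial salt = 29,300×36.2 = 1,060,660
After stage 1: salt = 1,060,660 + 25,900×62 = 2,666,460; volume = 55,200 m³; S = 48.305 ppt
After stage 2: salt = 2,666,460 + 19,500×1.3 = 2,691,810; volume = 74,700 m³; S = 36.035 ppt
After stage 3: salt = 2,691,810 + 28,200×40.8 = 3,842,370; volume = 102,900 m³
S = 3,842,370 / 102,900 = 37.3408 ppt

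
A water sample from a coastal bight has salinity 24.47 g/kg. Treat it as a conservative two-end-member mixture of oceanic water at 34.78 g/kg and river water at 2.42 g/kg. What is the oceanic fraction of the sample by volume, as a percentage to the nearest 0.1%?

68.1%

Let g be the oceanic fraction. Salt balance per unit volume:
g×34.78 + (1−g)×2.42 = 24.47
g = (24.47 − 2.42) / (34.78 − 2.42) = 22.05/32.36 = 0.6814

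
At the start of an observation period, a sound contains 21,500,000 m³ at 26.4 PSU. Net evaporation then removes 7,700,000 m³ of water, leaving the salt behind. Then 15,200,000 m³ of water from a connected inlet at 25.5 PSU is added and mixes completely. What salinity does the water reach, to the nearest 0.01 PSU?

After evaporation: salt = 21,500,000×26.4 = 567,600,000; volume = 21,500,000 − 7,700,000 = 13,800,000 m³
After mixing: salt = 567,600,000 + 15,200,000×25.5 = 955,200,000; volume = 13,800,000 + 15,200,000 = 29,000,000 m³
S = 955,200,000 / 29,000,000 = 32.9379 PSU

32.94 PSU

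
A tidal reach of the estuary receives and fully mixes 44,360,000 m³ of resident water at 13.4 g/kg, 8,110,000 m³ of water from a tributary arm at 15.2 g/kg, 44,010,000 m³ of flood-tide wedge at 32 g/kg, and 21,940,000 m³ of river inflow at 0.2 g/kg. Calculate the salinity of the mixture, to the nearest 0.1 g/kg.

By conservation of dissolved salt,
salt = 44,360,000×13.4 + 8,110,000×15.2 + 44,010,000×32 + 21,940,000×0.2 = 594,424,000 + 123,272,000 + 1,408,320,000 + 4,388,000 = 2,130,404,000
volume = 44,360,000 + 8,110,000 + 44,010,000 + 21,940,000 = 118,420,000 m³
S = 2,130,404,000 / 118,420,000 = 17.99 g/kg

18.0 g/kg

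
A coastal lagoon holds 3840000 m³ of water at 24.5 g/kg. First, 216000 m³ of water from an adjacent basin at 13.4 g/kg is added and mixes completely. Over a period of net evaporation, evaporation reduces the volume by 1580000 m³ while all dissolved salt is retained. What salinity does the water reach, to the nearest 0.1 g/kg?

39.2 g/kg

After mixing: salt = 3,840,000×24.5 + 216,000×13.4 = 96,974,400; volume = 4,056,000 m³
After evaporation: salt unchanged = 96,974,400; volume = 4,056,000 − 1,580,000 = 2,476,000 m³
S = 96,974,400 / 2,476,000 = 39.1658 g/kg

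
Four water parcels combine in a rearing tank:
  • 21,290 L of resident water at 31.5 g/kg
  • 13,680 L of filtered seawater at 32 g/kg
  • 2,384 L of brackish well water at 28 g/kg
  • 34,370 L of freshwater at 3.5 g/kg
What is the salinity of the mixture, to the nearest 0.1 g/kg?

Salt balance:
salt = 21,290×31.5 + 13,680×32 + 2,384×28 + 34,370×3.5 = 670,635 + 437,760 + 66,752 + 120,295 = 1,295,442
volume = 21,290 + 13,680 + 2,384 + 34,370 = 71,724 L
S = 1,295,442 / 71,724 = 18.061 g/kg

18.1 g/kg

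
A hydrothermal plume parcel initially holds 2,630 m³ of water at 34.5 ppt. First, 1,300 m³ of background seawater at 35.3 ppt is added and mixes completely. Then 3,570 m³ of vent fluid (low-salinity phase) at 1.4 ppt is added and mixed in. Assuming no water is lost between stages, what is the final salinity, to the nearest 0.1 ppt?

Salt balance:
Initial salt = 2,630×34.5 = 90,735
After stage 1: salt = 90,735 + 1,300×35.3 = 136,625; volume = 3,930 m³; S = 34.765 ppt
After stage 2: salt = 136,625 + 3,570×1.4 = 141,623; volume = 7,500 m³
S = 141,623 / 7,500 = 18.8831 ppt

18.9 ppt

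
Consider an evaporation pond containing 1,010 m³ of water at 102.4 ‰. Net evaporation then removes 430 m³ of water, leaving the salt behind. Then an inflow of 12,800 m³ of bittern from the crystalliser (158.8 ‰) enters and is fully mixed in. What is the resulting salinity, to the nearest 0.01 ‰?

159.65 ‰

After evaporation: salt = 1,010×102.4 = 103,424; volume = 1,010 − 430 = 580 m³
After mixing: salt = 103,424 + 12,800×158.8 = 2,136,064; volume = 580 + 12,800 = 13,380 m³
S = 2,136,064 / 13,380 = 159.646 ‰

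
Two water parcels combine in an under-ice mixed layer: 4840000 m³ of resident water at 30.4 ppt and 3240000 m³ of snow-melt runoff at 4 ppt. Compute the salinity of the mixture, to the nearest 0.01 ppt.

19.81 ppt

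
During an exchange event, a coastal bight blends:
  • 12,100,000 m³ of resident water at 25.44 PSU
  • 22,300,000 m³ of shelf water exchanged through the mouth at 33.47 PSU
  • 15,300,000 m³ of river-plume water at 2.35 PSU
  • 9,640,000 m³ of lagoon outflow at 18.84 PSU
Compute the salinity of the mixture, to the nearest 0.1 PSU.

Conserving salt mass:
salt = 12,100,000×25.44 + 22,300,000×33.47 + 15,300,000×2.35 + 9,640,000×18.84 = 307,824,000 + 746,381,000 + 35,955,000 + 181,617,600 = 1,271,777,600
volume = 12,100,000 + 22,300,000 + 15,300,000 + 9,640,000 = 59,340,000 m³
S = 1,271,777,600 / 59,340,000 = 21.432 PSU

21.4 PSU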